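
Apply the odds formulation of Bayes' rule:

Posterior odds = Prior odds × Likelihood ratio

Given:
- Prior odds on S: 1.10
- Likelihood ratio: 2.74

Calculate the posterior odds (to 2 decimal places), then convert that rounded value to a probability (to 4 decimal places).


Step 1: Calculate posterior odds
Posterior odds = Prior odds × LR
               = 1.10 × 2.74
               = 3.01

Step 2: Convert to probability
P(S|E) = Posterior odds / (1 + Posterior odds)
       = 3.01 / (1 + 3.01)
       = 3.01 / 4.01
       = 0.7506

The evidence increased P(S) from 0.5238 to 0.7506.


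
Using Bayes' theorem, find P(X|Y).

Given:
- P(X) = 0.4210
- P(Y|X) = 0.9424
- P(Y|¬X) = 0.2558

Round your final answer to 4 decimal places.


Bayes' theorem: P(X|Y) = P(Y|X) × P(X) / P(Y)

Step 1: Calculate P(Y) using law of total probability
P(Y) = P(Y|X)P(X) + P(Y|¬X)P(¬X)
     = 0.9424 × 0.4210 + 0.2558 × 0.5790
     = 0.39675040 + 0.14810820
     = 0.54485860

Step 2: Apply Bayes' theorem
P(X|Y) = P(Y|X) × P(X) / P(Y)
       = 0.39675040 / 0.54485860
       = 0.7282


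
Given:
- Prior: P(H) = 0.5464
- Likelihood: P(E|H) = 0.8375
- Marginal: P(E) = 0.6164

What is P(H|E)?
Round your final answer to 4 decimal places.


Using Bayes' theorem:

P(H|E) = P(E|H) × P(H) / P(E)
       = 0.8375 × 0.5464 / 0.6164
       = 0.45761000 / 0.6164
       = 0.7424

The evidence strengthens our belief in H.
Prior: 0.5464 → Posterior: 0.7424


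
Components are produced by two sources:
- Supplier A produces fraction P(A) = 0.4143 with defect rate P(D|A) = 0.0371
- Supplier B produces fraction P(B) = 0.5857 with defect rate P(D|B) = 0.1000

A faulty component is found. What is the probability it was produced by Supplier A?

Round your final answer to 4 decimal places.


Let A = from Supplier A, D = faulty

Given:
- P(A) = 0.4143, P(B) = 0.5857
- P(D|A) = 0.0371, P(D|B) = 0.1000

Step 1: Find P(D)
P(D) = P(D|A)P(A) + P(D|B)P(B)
     = 0.0371 × 0.4143 + 0.1000 × 0.5857
     = 0.01537053 + 0.05857000
     = 0.07394053

Step 2: Apply Bayes' theorem
P(A|D) = P(D|A)P(A) / P(D)
       = 0.01537053 / 0.07394053
       = 0.2079


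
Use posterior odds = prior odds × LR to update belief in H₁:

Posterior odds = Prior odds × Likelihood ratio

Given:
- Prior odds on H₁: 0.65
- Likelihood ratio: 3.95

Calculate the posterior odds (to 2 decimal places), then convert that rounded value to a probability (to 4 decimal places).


Step 1: Calculate posterior odds
Posterior odds = Prior odds × LR
               = 0.65 × 3.95
               = 2.57

Step 2: Convert to probability
P(H₁|E) = Posterior odds / (1 + Posterior odds)
       = 2.57 / (1 + 2.57)
       = 2.57 / 3.57
       = 0.7199

The evidence increased P(H₁) from 0.3939 to 0.7199.


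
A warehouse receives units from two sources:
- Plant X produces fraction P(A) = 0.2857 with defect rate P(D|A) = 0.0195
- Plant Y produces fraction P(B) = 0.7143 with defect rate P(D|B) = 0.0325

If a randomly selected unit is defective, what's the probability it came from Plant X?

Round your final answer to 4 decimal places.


Let A = from Plant X, D = defective

Given:
- P(A) = 0.2857, P(B) = 0.7143
- P(D|A) = 0.0195, P(D|B) = 0.0325

Step 1: Find P(D)
P(D) = P(D|A)P(A) + P(D|B)P(B)
     = 0.0195 × 0.2857 + 0.0325 × 0.7143
     = 0.00557115 + 0.02321475
     = 0.02878590

Step 2: Apply Bayes' theorem
P(A|D) = P(D|A)P(A) / P(D)
       = 0.00557115 / 0.02878590
       = 0.1935


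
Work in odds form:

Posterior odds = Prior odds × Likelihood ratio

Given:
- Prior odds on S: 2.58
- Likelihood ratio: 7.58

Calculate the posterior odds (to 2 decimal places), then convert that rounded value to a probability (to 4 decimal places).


Step 1: Calculate posterior odds
Posterior odds = Prior odds × LR
               = 2.58 × 7.58
               = 19.56

Step 2: Convert to probability
P(S|E) = Posterior odds / (1 + Posterior odds)
       = 19.56 / (1 + 19.56)
       = 19.56 / 20.56
       = 0.9514

The evidence increased P(S) from 0.7207 to 0.9514.


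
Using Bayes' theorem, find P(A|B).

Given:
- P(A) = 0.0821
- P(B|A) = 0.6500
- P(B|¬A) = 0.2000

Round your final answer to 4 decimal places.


Bayes' theorem: P(A|B) = P(B|A) × P(A) / P(B)

Step 1: Calculate P(B) using law of total probability
P(B) = P(B|A)P(A) + P(B|¬A)P(¬A)
     = 0.6500 × 0.0821 + 0.2000 × 0.9179
     = 0.05336500 + 0.18358000
     = 0.23694500

Step 2: Apply Bayes' theorem
P(A|B) = P(B|A) × P(A) / P(B)
       = 0.05336500 / 0.23694500
       = 0.2252


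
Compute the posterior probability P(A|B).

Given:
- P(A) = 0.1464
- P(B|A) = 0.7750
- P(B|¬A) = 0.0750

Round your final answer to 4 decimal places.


Bayes' theorem: P(A|B) = P(B|A) × P(A) / P(B)

Step 1: Calculate P(B) using law of total probability
P(B) = P(B|A)P(A) + P(B|¬A)P(¬A)
     = 0.7750 × 0.1464 + 0.0750 × 0.8536
     = 0.11346000 + 0.06402000
     = 0.17748000

Step 2: Apply Bayes' theorem
P(A|B) = P(B|A) × P(A) / P(B)
       = 0.11346000 / 0.17748000
       = 0.6393


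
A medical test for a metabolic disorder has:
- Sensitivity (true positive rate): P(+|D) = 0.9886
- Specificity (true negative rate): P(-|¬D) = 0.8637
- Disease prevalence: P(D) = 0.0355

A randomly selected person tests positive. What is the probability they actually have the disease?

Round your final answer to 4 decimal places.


Let D = has disease, + = positive test

Given:
- P(D) = 0.0355 (prevalence)
- P(+|D) = 0.9886 (sensitivity)
- P(-|¬D) = 0.8637 (specificity)
- P(+|¬D) = 0.1363 (false positive rate = 1 - specificity)

Step 1: Find P(+)
P(+) = P(+|D)P(D) + P(+|¬D)P(¬D)
     = 0.9886 × 0.0355 + 0.1363 × 0.9645
     = 0.03509530 + 0.13146135
     = 0.16655665

Step 2: Apply Bayes' theorem for P(D|+)
P(D|+) = P(+|D)P(D) / P(+)
       = 0.03509530 / 0.16655665
       = 0.2107


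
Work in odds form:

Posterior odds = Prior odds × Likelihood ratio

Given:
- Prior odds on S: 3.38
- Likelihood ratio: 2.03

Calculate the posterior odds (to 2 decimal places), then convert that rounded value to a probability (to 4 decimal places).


Step 1: Calculate posterior odds
Posterior odds = Prior odds × LR
               = 3.38 × 2.03
               = 6.86

Step 2: Convert to probability
P(S|E) = Posterior odds / (1 + Posterior odds)
       = 6.86 / (1 + 6.86)
       = 6.86 / 7.86
       = 0.8728

The evidence increased P(S) from 0.7717 to 0.8728.


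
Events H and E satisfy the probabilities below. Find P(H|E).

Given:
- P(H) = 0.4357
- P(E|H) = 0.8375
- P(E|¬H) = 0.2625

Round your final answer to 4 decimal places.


Bayes' theorem: P(H|E) = P(E|H) × P(H) / P(E)

Step 1: Calculate P(E) using law of total probability
P(E) = P(E|H)P(H) + P(E|¬H)P(¬H)
     = 0.8375 × 0.4357 + 0.2625 × 0.5643
     = 0.36489875 + 0.14812875
     = 0.51302750

Step 2: Apply Bayes' theorem
P(H|E) = P(E|H) × P(H) / P(E)
       = 0.36489875 / 0.51302750
       = 0.7113


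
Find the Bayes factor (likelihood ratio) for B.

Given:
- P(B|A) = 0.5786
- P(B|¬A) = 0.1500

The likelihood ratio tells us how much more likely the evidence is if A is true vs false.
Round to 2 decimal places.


Likelihood Ratio (LR) = P(B|A) / P(B|¬A)

LR = 0.5786 / 0.1500
   = 3.86

The evidence is 3.86 times more likely if A is true than if A is false.
Since LR > 1, the evidence supports A over ¬A.


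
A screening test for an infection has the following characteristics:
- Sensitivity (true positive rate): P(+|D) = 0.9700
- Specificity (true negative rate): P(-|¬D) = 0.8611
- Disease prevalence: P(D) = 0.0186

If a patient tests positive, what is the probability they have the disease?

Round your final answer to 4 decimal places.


Let D = has disease, + = positive test

Given:
- P(D) = 0.0186 (prevalence)
- P(+|D) = 0.9700 (sensitivity)
- P(-|¬D) = 0.8611 (specificity)
- P(+|¬D) = 0.1389 (false positive rate = 1 - specificity)

Step 1: Find P(+)
P(+) = P(+|D)P(D) + P(+|¬D)P(¬D)
     = 0.9700 × 0.0186 + 0.1389 × 0.9814
     = 0.01804200 + 0.13631646
     = 0.15435846

Step 2: Apply Bayes' theorem for P(D|+)
P(D|+) = P(+|D)P(D) / P(+)
       = 0.01804200 / 0.15435846
       = 0.1169


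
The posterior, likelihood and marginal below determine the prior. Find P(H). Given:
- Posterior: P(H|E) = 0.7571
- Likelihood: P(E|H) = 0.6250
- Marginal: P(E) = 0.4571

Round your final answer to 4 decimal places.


From Bayes' theorem: P(H|E) = P(E|H) × P(H) / P(E)

Rearranging for P(H):
P(H) = P(H|E) × P(E) / P(E|H)
     = 0.7571 × 0.4571 / 0.6250
     = 0.34607041 / 0.6250
     = 0.5537


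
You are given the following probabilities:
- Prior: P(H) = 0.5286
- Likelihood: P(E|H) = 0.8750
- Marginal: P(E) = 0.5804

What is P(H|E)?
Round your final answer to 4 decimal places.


Using Bayes' theorem:

P(H|E) = P(E|H) × P(H) / P(E)
       = 0.8750 × 0.5286 / 0.5804
       = 0.46252500 / 0.5804
       = 0.7969

The evidence strengthens our belief in H.
Prior: 0.5286 → Posterior: 0.7969


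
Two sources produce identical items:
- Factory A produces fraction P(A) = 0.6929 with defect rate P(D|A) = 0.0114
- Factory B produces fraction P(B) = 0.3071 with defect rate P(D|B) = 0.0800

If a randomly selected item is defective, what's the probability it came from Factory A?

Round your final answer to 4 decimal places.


Let A = from Factory A, D = defective

Given:
- P(A) = 0.6929, P(B) = 0.3071
- P(D|A) = 0.0114, P(D|B) = 0.0800

Step 1: Find P(D)
P(D) = P(D|A)P(A) + P(D|B)P(B)
     = 0.0114 × 0.6929 + 0.0800 × 0.3071
     = 0.00789906 + 0.02456800
     = 0.03246706

Step 2: Apply Bayes' theorem
P(A|D) = P(D|A)P(A) / P(D)
       = 0.00789906 / 0.03246706
       = 0.2433


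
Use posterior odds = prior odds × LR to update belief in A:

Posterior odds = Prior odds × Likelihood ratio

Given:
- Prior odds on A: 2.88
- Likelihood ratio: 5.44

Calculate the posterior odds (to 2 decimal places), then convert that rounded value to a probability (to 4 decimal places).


Step 1: Calculate posterior odds
Posterior odds = Prior odds × LR
               = 2.88 × 5.44
               = 15.67

Step 2: Convert to probability
P(A|E) = Posterior odds / (1 + Posterior odds)
       = 15.67 / (1 + 15.67)
       = 15.67 / 16.67
       = 0.9400

The evidence increased P(A) from 0.7423 to 0.9400.


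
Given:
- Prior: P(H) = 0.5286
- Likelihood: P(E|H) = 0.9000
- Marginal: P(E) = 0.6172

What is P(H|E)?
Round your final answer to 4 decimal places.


Using Bayes' theorem:

P(H|E) = P(E|H) × P(H) / P(E)
       = 0.9000 × 0.5286 / 0.6172
       = 0.47574000 / 0.6172
       = 0.7708

The evidence strengthens our belief in H.
Prior: 0.5286 → Posterior: 0.7708


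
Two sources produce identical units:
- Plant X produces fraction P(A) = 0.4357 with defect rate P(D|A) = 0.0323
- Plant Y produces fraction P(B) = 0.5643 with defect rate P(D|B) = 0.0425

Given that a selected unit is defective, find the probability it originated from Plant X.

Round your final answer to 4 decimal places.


Let A = from Plant X, D = defective

Given:
- P(A) = 0.4357, P(B) = 0.5643
- P(D|A) = 0.0323, P(D|B) = 0.0425

Step 1: Find P(D)
P(D) = P(D|A)P(A) + P(D|B)P(B)
     = 0.0323 × 0.4357 + 0.0425 × 0.5643
     = 0.01407311 + 0.02398275
     = 0.03805586

Step 2: Apply Bayes' theorem
P(A|D) = P(D|A)P(A) / P(D)
       = 0.01407311 / 0.03805586
       = 0.3698


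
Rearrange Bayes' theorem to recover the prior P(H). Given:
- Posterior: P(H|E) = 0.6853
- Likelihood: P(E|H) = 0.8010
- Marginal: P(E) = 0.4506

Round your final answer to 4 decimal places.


From Bayes' theorem: P(H|E) = P(E|H) × P(H) / P(E)

Rearranging for P(H):
P(H) = P(H|E) × P(E) / P(E|H)
     = 0.6853 × 0.4506 / 0.8010
     = 0.30879618 / 0.8010
     = 0.3855


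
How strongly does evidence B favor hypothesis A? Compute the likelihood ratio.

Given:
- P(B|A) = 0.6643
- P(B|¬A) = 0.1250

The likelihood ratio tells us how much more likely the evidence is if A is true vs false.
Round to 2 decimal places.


Likelihood Ratio (LR) = P(B|A) / P(B|¬A)

LR = 0.6643 / 0.1250
   = 5.31

The evidence is 5.31 times more likely if A is true than if A is false.
Because LR exceeds 1, B is evidence for A.


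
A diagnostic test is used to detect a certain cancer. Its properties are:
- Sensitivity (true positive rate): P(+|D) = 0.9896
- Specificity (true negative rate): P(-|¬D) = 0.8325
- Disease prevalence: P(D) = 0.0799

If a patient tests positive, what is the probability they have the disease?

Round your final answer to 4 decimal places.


Let D = has disease, + = positive test

Given:
- P(D) = 0.0799 (prevalence)
- P(+|D) = 0.9896 (sensitivity)
- P(-|¬D) = 0.8325 (specificity)
- P(+|¬D) = 0.1675 (false positive rate = 1 - specificity)

Step 1: Find P(+)
P(+) = P(+|D)P(D) + P(+|¬D)P(¬D)
     = 0.9896 × 0.0799 + 0.1675 × 0.9201
     = 0.07906904 + 0.15411675
     = 0.23318579

Step 2: Apply Bayes' theorem for P(D|+)
P(D|+) = P(+|D)P(D) / P(+)
       = 0.07906904 / 0.23318579
       = 0.3391


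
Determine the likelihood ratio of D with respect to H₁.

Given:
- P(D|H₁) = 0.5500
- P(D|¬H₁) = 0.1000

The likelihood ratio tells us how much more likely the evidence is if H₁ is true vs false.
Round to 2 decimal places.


Likelihood Ratio (LR) = P(D|H₁) / P(D|¬H₁)

LR = 0.5500 / 0.1000
   = 5.50

The evidence is 5.50 times more likely if H₁ is true than if H₁ is false.
Because LR exceeds 1, D is evidence for H₁.


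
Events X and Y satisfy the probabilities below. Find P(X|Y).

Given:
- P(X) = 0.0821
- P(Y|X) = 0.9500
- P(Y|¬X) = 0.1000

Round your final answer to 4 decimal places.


Bayes' theorem: P(X|Y) = P(Y|X) × P(X) / P(Y)

Step 1: Calculate P(Y) using law of total probability
P(Y) = P(Y|X)P(X) + P(Y|¬X)P(¬X)
     = 0.9500 × 0.0821 + 0.1000 × 0.9179
     = 0.07799500 + 0.09179000
     = 0.16978500

Step 2: Apply Bayes' theorem
P(X|Y) = P(Y|X) × P(X) / P(Y)
       = 0.07799500 / 0.16978500
       = 0.4594


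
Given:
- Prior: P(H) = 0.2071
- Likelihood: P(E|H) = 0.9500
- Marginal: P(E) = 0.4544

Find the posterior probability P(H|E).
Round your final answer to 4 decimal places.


Using Bayes' theorem:

P(H|E) = P(E|H) × P(H) / P(E)
       = 0.9500 × 0.2071 / 0.4544
       = 0.19674500 / 0.4544
       = 0.4330

The evidence strengthens our belief in H.
Prior: 0.2071 → Posterior: 0.4330


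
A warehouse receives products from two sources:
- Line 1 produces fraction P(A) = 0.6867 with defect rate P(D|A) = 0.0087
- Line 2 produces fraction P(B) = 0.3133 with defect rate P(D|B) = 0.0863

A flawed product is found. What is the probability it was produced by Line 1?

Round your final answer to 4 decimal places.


Let A = from Line 1, D = flawed

Given:
- P(A) = 0.6867, P(B) = 0.3133
- P(D|A) = 0.0087, P(D|B) = 0.0863

Step 1: Find P(D)
P(D) = P(D|A)P(A) + P(D|B)P(B)
     = 0.0087 × 0.6867 + 0.0863 × 0.3133
     = 0.00597429 + 0.02703779
     = 0.03301208

Step 2: Apply Bayes' theorem
P(A|D) = P(D|A)P(A) / P(D)
       = 0.00597429 / 0.03301208
       = 0.1810


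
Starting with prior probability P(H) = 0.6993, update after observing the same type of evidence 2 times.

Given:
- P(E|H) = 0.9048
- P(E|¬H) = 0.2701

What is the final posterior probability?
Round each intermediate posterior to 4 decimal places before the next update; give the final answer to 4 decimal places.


Sequential Bayesian updating:

Initial prior: P(H) = 0.6993

Update 1:
  P(E) = 0.9048 × 0.6993 + 0.2701 × 0.3007 = 0.63272664 + 0.08121907 = 0.71394571
  P(H|E) = 0.63272664 / 0.71394571 = 0.8862

Update 2:
  P(E) = 0.9048 × 0.8862 + 0.2701 × 0.1138 = 0.80183376 + 0.03073738 = 0.83257114
  P(H|E) = 0.80183376 / 0.83257114 = 0.9631

Final posterior: 0.9631


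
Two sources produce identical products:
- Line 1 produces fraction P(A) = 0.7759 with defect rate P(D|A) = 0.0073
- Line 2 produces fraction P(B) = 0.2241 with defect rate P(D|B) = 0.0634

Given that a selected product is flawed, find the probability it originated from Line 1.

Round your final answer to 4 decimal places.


Let A = from Line 1, D = flawed

Given:
- P(A) = 0.7759, P(B) = 0.2241
- P(D|A) = 0.0073, P(D|B) = 0.0634

Step 1: Find P(D)
P(D) = P(D|A)P(A) + P(D|B)P(B)
     = 0.0073 × 0.7759 + 0.0634 × 0.2241
     = 0.00566407 + 0.01420794
     = 0.01987201

Step 2: Apply Bayes' theorem
P(A|D) = P(D|A)P(A) / P(D)
       = 0.00566407 / 0.01987201
       = 0.2850


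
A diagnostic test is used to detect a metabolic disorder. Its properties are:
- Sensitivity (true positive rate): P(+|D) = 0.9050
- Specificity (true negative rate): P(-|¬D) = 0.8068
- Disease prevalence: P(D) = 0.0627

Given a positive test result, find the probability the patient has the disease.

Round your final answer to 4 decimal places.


Let D = has disease, + = positive test

Given:
- P(D) = 0.0627 (prevalence)
- P(+|D) = 0.9050 (sensitivity)
- P(-|¬D) = 0.8068 (specificity)
- P(+|¬D) = 0.1932 (false positive rate = 1 - specificity)

Step 1: Find P(+)
P(+) = P(+|D)P(D) + P(+|¬D)P(¬D)
     = 0.9050 × 0.0627 + 0.1932 × 0.9373
     = 0.05674350 + 0.18108636
     = 0.23782986

Step 2: Apply Bayes' theorem for P(D|+)
P(D|+) = P(+|D)P(D) / P(+)
       = 0.05674350 / 0.23782986
       = 0.2386


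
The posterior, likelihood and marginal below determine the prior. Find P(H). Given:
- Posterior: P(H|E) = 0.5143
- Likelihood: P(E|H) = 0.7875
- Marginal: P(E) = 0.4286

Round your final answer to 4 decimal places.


From Bayes' theorem: P(H|E) = P(E|H) × P(H) / P(E)

Rearranging for P(H):
P(H) = P(H|E) × P(E) / P(E|H)
     = 0.5143 × 0.4286 / 0.7875
     = 0.22042898 / 0.7875
     = 0.2799


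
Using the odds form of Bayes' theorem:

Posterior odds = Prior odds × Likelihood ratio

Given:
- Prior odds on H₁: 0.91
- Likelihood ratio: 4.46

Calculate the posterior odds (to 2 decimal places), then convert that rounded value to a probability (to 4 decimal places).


Step 1: Calculate posterior odds
Posterior odds = Prior odds × LR
               = 0.91 × 4.46
               = 4.06

Step 2: Convert to probability
P(H₁|E) = Posterior odds / (1 + Posterior odds)
       = 4.06 / (1 + 4.06)
       = 4.06 / 5.06
       = 0.8024

The evidence increased P(H₁) from 0.4764 to 0.8024.


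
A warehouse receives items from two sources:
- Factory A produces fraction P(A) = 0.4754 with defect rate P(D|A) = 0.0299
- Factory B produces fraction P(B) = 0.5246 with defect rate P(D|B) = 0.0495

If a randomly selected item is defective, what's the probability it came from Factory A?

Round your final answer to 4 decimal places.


Let A = from Factory A, D = defective

Given:
- P(A) = 0.4754, P(B) = 0.5246
- P(D|A) = 0.0299, P(D|B) = 0.0495

Step 1: Find P(D)
P(D) = P(D|A)P(A) + P(D|B)P(B)
     = 0.0299 × 0.4754 + 0.0495 × 0.5246
     = 0.01421446 + 0.02596770
     = 0.04018216

Step 2: Apply Bayes' theorem
P(A|D) = P(D|A)P(A) / P(D)
       = 0.01421446 / 0.04018216
       = 0.3538


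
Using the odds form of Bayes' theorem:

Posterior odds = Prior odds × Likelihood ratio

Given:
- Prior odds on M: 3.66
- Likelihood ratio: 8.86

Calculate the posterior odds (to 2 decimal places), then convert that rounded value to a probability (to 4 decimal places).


Step 1: Calculate posterior odds
Posterior odds = Prior odds × LR
               = 3.66 × 8.86
               = 32.43

Step 2: Convert to probability
P(M|E) = Posterior odds / (1 + Posterior odds)
       = 32.43 / (1 + 32.43)
       = 32.43 / 33.43
       = 0.9701

The evidence increased P(M) from 0.7854 to 0.9701.


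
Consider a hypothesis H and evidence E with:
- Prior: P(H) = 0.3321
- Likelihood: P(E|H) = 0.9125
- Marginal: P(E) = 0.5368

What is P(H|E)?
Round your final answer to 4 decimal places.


Using Bayes' theorem:

P(H|E) = P(E|H) × P(H) / P(E)
       = 0.9125 × 0.3321 / 0.5368
       = 0.30304125 / 0.5368
       = 0.5645

The evidence strengthens our belief in H.
Prior: 0.3321 → Posterior: 0.5645


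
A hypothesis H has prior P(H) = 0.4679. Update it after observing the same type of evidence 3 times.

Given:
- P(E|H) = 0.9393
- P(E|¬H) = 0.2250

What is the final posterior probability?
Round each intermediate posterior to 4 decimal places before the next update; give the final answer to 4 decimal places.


Sequential Bayesian updating:

Initial prior: P(H) = 0.4679

Update 1:
  P(E) = 0.9393 × 0.4679 + 0.2250 × 0.5321 = 0.43949847 + 0.11972250 = 0.55922097
  P(H|E) = 0.43949847 / 0.55922097 = 0.7859

Update 2:
  P(E) = 0.9393 × 0.7859 + 0.2250 × 0.2141 = 0.73819587 + 0.04817250 = 0.78636837
  P(H|E) = 0.73819587 / 0.78636837 = 0.9387

Update 3:
  P(E) = 0.9393 × 0.9387 + 0.2250 × 0.0613 = 0.88172091 + 0.01379250 = 0.89551341
  P(H|E) = 0.88172091 / 0.89551341 = 0.9846

Final posterior: 0.9846


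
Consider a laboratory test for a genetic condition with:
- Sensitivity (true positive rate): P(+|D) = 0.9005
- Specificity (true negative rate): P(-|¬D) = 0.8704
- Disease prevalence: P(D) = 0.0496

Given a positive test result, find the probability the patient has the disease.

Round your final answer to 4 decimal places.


Let D = has disease, + = positive test

Given:
- P(D) = 0.0496 (prevalence)
- P(+|D) = 0.9005 (sensitivity)
- P(-|¬D) = 0.8704 (specificity)
- P(+|¬D) = 0.1296 (false positive rate = 1 - specificity)

Step 1: Find P(+)
P(+) = P(+|D)P(D) + P(+|¬D)P(¬D)
     = 0.9005 × 0.0496 + 0.1296 × 0.9504
     = 0.04466480 + 0.12317184
     = 0.16783664

Step 2: Apply Bayes' theorem for P(D|+)
P(D|+) = P(+|D)P(D) / P(+)
       = 0.04466480 / 0.16783664
       = 0.2661


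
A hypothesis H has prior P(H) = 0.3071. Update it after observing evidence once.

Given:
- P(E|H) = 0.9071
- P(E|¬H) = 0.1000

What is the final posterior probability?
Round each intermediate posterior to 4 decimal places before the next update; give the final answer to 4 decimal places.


Sequential Bayesian updating:

Initial prior: P(H) = 0.3071

Update 1:
  P(E) = 0.9071 × 0.3071 + 0.1000 × 0.6929 = 0.27857041 + 0.06929000 = 0.34786041
  P(H|E) = 0.27857041 / 0.34786041 = 0.8008

Final posterior: 0.8008


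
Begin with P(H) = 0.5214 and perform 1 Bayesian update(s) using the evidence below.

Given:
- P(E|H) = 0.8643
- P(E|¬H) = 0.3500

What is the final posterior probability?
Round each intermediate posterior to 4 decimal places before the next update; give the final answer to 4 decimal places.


Sequential Bayesian updating:

Initial prior: P(H) = 0.5214

Update 1:
  P(E) = 0.8643 × 0.5214 + 0.3500 × 0.4786 = 0.45064602 + 0.16751000 = 0.61815602
  P(H|E) = 0.45064602 / 0.61815602 = 0.7290

Final posterior: 0.7290


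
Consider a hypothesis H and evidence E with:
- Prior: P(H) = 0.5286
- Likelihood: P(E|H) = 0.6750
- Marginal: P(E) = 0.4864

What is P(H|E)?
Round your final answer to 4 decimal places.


Using Bayes' theorem:

P(H|E) = P(E|H) × P(H) / P(E)
       = 0.6750 × 0.5286 / 0.4864
       = 0.35680500 / 0.4864
       = 0.7336

The evidence strengthens our belief in H.
Prior: 0.5286 → Posterior: 0.7336


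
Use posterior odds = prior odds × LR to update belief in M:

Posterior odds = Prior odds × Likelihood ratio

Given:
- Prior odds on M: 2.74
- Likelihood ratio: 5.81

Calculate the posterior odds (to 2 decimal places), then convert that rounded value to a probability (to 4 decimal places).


Step 1: Calculate posterior odds
Posterior odds = Prior odds × LR
               = 2.74 × 5.81
               = 15.92

Step 2: Convert to probability
P(M|E) = Posterior odds / (1 + Posterior odds)
       = 15.92 / (1 + 15.92)
       = 15.92 / 16.92
       = 0.9409

The evidence increased P(M) from 0.7326 to 0.9409.


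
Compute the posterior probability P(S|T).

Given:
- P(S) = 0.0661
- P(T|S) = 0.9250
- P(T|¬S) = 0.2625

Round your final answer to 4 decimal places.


Bayes' theorem: P(S|T) = P(T|S) × P(S) / P(T)

Step 1: Calculate P(T) using law of total probability
P(T) = P(T|S)P(S) + P(T|¬S)P(¬S)
     = 0.9250 × 0.0661 + 0.2625 × 0.9339
     = 0.06114250 + 0.24514875
     = 0.30629125

Step 2: Apply Bayes' theorem
P(S|T) = P(T|S) × P(S) / P(T)
       = 0.06114250 / 0.30629125
       = 0.1996


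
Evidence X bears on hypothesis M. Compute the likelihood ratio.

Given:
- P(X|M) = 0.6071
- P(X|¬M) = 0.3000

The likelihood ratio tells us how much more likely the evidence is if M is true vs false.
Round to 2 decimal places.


Likelihood Ratio (LR) = P(X|M) / P(X|¬M)

LR = 0.6071 / 0.3000
   = 2.02

The evidence is 2.02 times more likely if M is true than if M is false.
Since LR > 1, the evidence supports M over ¬M.


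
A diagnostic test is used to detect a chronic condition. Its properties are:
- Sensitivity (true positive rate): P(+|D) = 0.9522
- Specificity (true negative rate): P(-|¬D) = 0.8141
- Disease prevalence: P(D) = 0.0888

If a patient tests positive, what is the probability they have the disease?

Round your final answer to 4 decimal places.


Let D = has disease, + = positive test

Given:
- P(D) = 0.0888 (prevalence)
- P(+|D) = 0.9522 (sensitivity)
- P(-|¬D) = 0.8141 (specificity)
- P(+|¬D) = 0.1859 (false positive rate = 1 - specificity)

Step 1: Find P(+)
P(+) = P(+|D)P(D) + P(+|¬D)P(¬D)
     = 0.9522 × 0.0888 + 0.1859 × 0.9112
     = 0.08455536 + 0.16939208
     = 0.25394744

Step 2: Apply Bayes' theorem for P(D|+)
P(D|+) = P(+|D)P(D) / P(+)
       = 0.08455536 / 0.25394744
       = 0.3330


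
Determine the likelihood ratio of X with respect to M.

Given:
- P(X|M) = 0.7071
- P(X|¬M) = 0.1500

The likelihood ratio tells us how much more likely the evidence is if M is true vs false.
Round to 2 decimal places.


Likelihood Ratio (LR) = P(X|M) / P(X|¬M)

LR = 0.7071 / 0.1500
   = 4.71

The evidence is 4.71 times more likely if M is true than if M is false.
Since LR > 1, the evidence supports M over ¬M.


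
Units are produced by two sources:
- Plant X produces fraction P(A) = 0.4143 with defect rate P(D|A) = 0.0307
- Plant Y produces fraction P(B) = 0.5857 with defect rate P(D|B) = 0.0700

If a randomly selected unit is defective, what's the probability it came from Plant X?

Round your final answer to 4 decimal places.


Let A = from Plant X, D = defective

Given:
- P(A) = 0.4143, P(B) = 0.5857
- P(D|A) = 0.0307, P(D|B) = 0.0700

Step 1: Find P(D)
P(D) = P(D|A)P(A) + P(D|B)P(B)
     = 0.0307 × 0.4143 + 0.0700 × 0.5857
     = 0.01271901 + 0.04099900
     = 0.05371801

Step 2: Apply Bayes' theorem
P(A|D) = P(D|A)P(A) / P(D)
       = 0.01271901 / 0.05371801
       = 0.2368


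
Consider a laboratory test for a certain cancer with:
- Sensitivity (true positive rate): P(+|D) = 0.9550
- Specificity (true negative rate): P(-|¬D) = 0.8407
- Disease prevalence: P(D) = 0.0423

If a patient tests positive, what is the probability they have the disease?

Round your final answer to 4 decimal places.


Let D = has disease, + = positive test

Given:
- P(D) = 0.0423 (prevalence)
- P(+|D) = 0.9550 (sensitivity)
- P(-|¬D) = 0.8407 (specificity)
- P(+|¬D) = 0.1593 (false positive rate = 1 - specificity)

Step 1: Find P(+)
P(+) = P(+|D)P(D) + P(+|¬D)P(¬D)
     = 0.9550 × 0.0423 + 0.1593 × 0.9577
     = 0.04039650 + 0.15256161
     = 0.19295811

Step 2: Apply Bayes' theorem for P(D|+)
P(D|+) = P(+|D)P(D) / P(+)
       = 0.04039650 / 0.19295811
       = 0.2094


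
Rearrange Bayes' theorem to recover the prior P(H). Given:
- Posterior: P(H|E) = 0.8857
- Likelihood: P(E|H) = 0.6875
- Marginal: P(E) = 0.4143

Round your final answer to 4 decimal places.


From Bayes' theorem: P(H|E) = P(E|H) × P(H) / P(E)

Rearranging for P(H):
P(H) = P(H|E) × P(E) / P(E|H)
     = 0.8857 × 0.4143 / 0.6875
     = 0.36694551 / 0.6875
     = 0.5337


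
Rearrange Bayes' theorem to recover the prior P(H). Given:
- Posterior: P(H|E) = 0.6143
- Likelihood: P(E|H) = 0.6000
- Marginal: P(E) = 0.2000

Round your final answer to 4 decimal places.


From Bayes' theorem: P(H|E) = P(E|H) × P(H) / P(E)

Rearranging for P(H):
P(H) = P(H|E) × P(E) / P(E|H)
     = 0.6143 × 0.2000 / 0.6000
     = 0.12286000 / 0.6000
     = 0.2048


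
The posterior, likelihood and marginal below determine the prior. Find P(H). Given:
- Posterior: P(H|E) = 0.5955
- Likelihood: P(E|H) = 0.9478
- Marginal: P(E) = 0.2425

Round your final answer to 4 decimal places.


From Bayes' theorem: P(H|E) = P(E|H) × P(H) / P(E)

Rearranging for P(H):
P(H) = P(H|E) × P(E) / P(E|H)
     = 0.5955 × 0.2425 / 0.9478
     = 0.14440875 / 0.9478
     = 0.1524


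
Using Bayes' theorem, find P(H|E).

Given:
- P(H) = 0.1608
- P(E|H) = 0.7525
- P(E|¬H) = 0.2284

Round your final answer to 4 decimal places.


Bayes' theorem: P(H|E) = P(E|H) × P(H) / P(E)

Step 1: Calculate P(E) using law of total probability
P(E) = P(E|H)P(H) + P(E|¬H)P(¬H)
     = 0.7525 × 0.1608 + 0.2284 × 0.8392
     = 0.12100200 + 0.19167328
     = 0.31267528

Step 2: Apply Bayes' theorem
P(H|E) = P(E|H) × P(H) / P(E)
       = 0.12100200 / 0.31267528
       = 0.3870


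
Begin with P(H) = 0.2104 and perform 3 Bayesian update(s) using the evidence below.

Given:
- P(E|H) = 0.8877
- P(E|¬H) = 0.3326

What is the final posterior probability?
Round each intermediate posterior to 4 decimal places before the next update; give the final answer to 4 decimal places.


Sequential Bayesian updating:

Initial prior: P(H) = 0.2104

Update 1:
  P(E) = 0.8877 × 0.2104 + 0.3326 × 0.7896 = 0.18677208 + 0.26262096 = 0.44939304
  P(H|E) = 0.18677208 / 0.44939304 = 0.4156

Update 2:
  P(E) = 0.8877 × 0.4156 + 0.3326 × 0.5844 = 0.36892812 + 0.19437144 = 0.56329956
  P(H|E) = 0.36892812 / 0.56329956 = 0.6549

Update 3:
  P(E) = 0.8877 × 0.6549 + 0.3326 × 0.3451 = 0.58135473 + 0.11478026 = 0.69613499
  P(H|E) = 0.58135473 / 0.69613499 = 0.8351

Final posterior: 0.8351


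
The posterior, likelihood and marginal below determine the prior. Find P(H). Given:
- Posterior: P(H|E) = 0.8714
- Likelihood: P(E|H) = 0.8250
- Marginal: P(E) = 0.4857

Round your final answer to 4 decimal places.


From Bayes' theorem: P(H|E) = P(E|H) × P(H) / P(E)

Rearranging for P(H):
P(H) = P(H|E) × P(E) / P(E|H)
     = 0.8714 × 0.4857 / 0.8250
     = 0.42323898 / 0.8250
     = 0.5130


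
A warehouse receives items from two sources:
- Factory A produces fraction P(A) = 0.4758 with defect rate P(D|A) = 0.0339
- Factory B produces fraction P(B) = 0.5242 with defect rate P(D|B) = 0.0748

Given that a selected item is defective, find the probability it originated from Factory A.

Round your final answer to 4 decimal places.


Let A = from Factory A, D = defective

Given:
- P(A) = 0.4758, P(B) = 0.5242
- P(D|A) = 0.0339, P(D|B) = 0.0748

Step 1: Find P(D)
P(D) = P(D|A)P(A) + P(D|B)P(B)
     = 0.0339 × 0.4758 + 0.0748 × 0.5242
     = 0.01612962 + 0.03921016
     = 0.05533978

Step 2: Apply Bayes' theorem
P(A|D) = P(D|A)P(A) / P(D)
       = 0.01612962 / 0.05533978
       = 0.2915


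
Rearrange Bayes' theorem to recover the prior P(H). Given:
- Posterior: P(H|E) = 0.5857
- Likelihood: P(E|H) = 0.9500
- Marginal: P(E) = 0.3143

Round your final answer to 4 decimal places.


From Bayes' theorem: P(H|E) = P(E|H) × P(H) / P(E)

Rearranging for P(H):
P(H) = P(H|E) × P(E) / P(E|H)
     = 0.5857 × 0.3143 / 0.9500
     = 0.18408551 / 0.9500
     = 0.1938


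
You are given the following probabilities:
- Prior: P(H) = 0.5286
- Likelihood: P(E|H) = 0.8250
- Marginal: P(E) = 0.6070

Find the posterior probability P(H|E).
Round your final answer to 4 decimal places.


Using Bayes' theorem:

P(H|E) = P(E|H) × P(H) / P(E)
       = 0.8250 × 0.5286 / 0.6070
       = 0.43609500 / 0.6070
       = 0.7184

The evidence strengthens our belief in H.
Prior: 0.5286 → Posterior: 0.7184


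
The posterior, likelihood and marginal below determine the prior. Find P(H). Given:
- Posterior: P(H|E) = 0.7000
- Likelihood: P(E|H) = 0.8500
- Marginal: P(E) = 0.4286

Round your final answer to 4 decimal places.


From Bayes' theorem: P(H|E) = P(E|H) × P(H) / P(E)

Rearranging for P(H):
P(H) = P(H|E) × P(E) / P(E|H)
     = 0.7000 × 0.4286 / 0.8500
     = 0.30002000 / 0.8500
     = 0.3530


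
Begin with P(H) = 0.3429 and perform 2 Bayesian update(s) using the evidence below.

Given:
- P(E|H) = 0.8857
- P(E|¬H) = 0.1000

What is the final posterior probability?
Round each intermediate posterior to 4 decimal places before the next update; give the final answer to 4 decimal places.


Sequential Bayesian updating:

Initial prior: P(H) = 0.3429

Update 1:
  P(E) = 0.8857 × 0.3429 + 0.1000 × 0.6571 = 0.30370653 + 0.06571000 = 0.36941653
  P(H|E) = 0.30370653 / 0.36941653 = 0.8221

Update 2:
  P(E) = 0.8857 × 0.8221 + 0.1000 × 0.1779 = 0.72813397 + 0.01779000 = 0.74592397
  P(H|E) = 0.72813397 / 0.74592397 = 0.9762

Final posterior: 0.9762


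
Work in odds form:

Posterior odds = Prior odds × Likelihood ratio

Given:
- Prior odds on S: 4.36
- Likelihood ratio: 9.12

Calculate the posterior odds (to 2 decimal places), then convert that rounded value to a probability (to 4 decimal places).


Step 1: Calculate posterior odds
Posterior odds = Prior odds × LR
               = 4.36 × 9.12
               = 39.76

Step 2: Convert to probability
P(S|E) = Posterior odds / (1 + Posterior odds)
       = 39.76 / (1 + 39.76)
       = 39.76 / 40.76
       = 0.9755

The evidence increased P(S) from 0.8134 to 0.9755.


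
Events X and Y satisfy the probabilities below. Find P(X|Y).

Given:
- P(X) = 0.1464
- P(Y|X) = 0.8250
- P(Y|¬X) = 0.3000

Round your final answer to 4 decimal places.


Bayes' theorem: P(X|Y) = P(Y|X) × P(X) / P(Y)

Step 1: Calculate P(Y) using law of total probability
P(Y) = P(Y|X)P(X) + P(Y|¬X)P(¬X)
     = 0.8250 × 0.1464 + 0.3000 × 0.8536
     = 0.12078000 + 0.25608000
     = 0.37686000

Step 2: Apply Bayes' theorem
P(X|Y) = P(Y|X) × P(X) / P(Y)
       = 0.12078000 / 0.37686000
       = 0.3205


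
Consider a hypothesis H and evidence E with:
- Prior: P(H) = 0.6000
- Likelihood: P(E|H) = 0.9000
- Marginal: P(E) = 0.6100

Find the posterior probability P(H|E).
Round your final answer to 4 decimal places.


Using Bayes' theorem:

P(H|E) = P(E|H) × P(H) / P(E)
       = 0.9000 × 0.6000 / 0.6100
       = 0.54000000 / 0.6100
       = 0.8852

The evidence strengthens our belief in H.
Prior: 0.6000 → Posterior: 0.8852


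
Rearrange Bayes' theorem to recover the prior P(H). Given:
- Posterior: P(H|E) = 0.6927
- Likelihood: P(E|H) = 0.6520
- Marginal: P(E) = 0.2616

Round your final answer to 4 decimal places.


From Bayes' theorem: P(H|E) = P(E|H) × P(H) / P(E)

Rearranging for P(H):
P(H) = P(H|E) × P(E) / P(E|H)
     = 0.6927 × 0.2616 / 0.6520
     = 0.18121032 / 0.6520
     = 0.2779


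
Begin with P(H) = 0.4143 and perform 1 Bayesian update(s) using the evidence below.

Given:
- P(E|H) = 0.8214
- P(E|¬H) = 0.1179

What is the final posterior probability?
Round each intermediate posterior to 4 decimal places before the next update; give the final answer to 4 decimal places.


Sequential Bayesian updating:

Initial prior: P(H) = 0.4143

Update 1:
  P(E) = 0.8214 × 0.4143 + 0.1179 × 0.5857 = 0.34030602 + 0.06905403 = 0.40936005
  P(H|E) = 0.34030602 / 0.40936005 = 0.8313

Final posterior: 0.8313


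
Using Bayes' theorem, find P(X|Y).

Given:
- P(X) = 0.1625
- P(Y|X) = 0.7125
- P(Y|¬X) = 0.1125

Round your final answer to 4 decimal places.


Bayes' theorem: P(X|Y) = P(Y|X) × P(X) / P(Y)

Step 1: Calculate P(Y) using law of total probability
P(Y) = P(Y|X)P(X) + P(Y|¬X)P(¬X)
     = 0.7125 × 0.1625 + 0.1125 × 0.8375
     = 0.11578125 + 0.09421875
     = 0.21000000

Step 2: Apply Bayes' theorem
P(X|Y) = P(Y|X) × P(X) / P(Y)
       = 0.11578125 / 0.21000000
       = 0.5513


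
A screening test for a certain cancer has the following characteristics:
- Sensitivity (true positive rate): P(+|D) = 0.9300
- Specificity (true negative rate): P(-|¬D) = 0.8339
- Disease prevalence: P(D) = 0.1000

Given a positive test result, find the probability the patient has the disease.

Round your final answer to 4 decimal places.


Let D = has disease, + = positive test

Given:
- P(D) = 0.1000 (prevalence)
- P(+|D) = 0.9300 (sensitivity)
- P(-|¬D) = 0.8339 (specificity)
- P(+|¬D) = 0.1661 (false positive rate = 1 - specificity)

Step 1: Find P(+)
P(+) = P(+|D)P(D) + P(+|¬D)P(¬D)
     = 0.9300 × 0.1000 + 0.1661 × 0.9000
     = 0.09300000 + 0.14949000
     = 0.24249000

Step 2: Apply Bayes' theorem for P(D|+)
P(D|+) = P(+|D)P(D) / P(+)
       = 0.09300000 / 0.24249000
       = 0.3835


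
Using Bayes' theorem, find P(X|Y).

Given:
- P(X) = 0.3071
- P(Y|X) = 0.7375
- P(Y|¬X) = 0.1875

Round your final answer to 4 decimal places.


Bayes' theorem: P(X|Y) = P(Y|X) × P(X) / P(Y)

Step 1: Calculate P(Y) using law of total probability
P(Y) = P(Y|X)P(X) + P(Y|¬X)P(¬X)
     = 0.7375 × 0.3071 + 0.1875 × 0.6929
     = 0.22648625 + 0.12991875
     = 0.35640500

Step 2: Apply Bayes' theorem
P(X|Y) = P(Y|X) × P(X) / P(Y)
       = 0.22648625 / 0.35640500
       = 0.6355


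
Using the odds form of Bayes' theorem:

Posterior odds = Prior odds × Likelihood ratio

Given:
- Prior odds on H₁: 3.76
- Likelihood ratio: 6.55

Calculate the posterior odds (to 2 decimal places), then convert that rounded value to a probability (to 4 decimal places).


Step 1: Calculate posterior odds
Posterior odds = Prior odds × LR
               = 3.76 × 6.55
               = 24.63

Step 2: Convert to probability
P(H₁|E) = Posterior odds / (1 + Posterior odds)
       = 24.63 / (1 + 24.63)
       = 24.63 / 25.63
       = 0.9610

The evidence increased P(H₁) from 0.7899 to 0.9610.


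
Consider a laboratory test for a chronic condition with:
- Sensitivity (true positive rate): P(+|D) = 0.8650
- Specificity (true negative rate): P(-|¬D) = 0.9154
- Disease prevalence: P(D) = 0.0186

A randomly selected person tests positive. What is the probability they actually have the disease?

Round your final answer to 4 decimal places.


Let D = has disease, + = positive test

Given:
- P(D) = 0.0186 (prevalence)
- P(+|D) = 0.8650 (sensitivity)
- P(-|¬D) = 0.9154 (specificity)
- P(+|¬D) = 0.0846 (false positive rate = 1 - specificity)

Step 1: Find P(+)
P(+) = P(+|D)P(D) + P(+|¬D)P(¬D)
     = 0.8650 × 0.0186 + 0.0846 × 0.9814
     = 0.01608900 + 0.08302644
     = 0.09911544

Step 2: Apply Bayes' theorem for P(D|+)
P(D|+) = P(+|D)P(D) / P(+)
       = 0.01608900 / 0.09911544
       = 0.1623


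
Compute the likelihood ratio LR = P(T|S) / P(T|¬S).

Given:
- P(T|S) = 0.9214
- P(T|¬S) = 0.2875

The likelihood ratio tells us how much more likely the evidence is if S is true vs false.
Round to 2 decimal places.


Likelihood Ratio (LR) = P(T|S) / P(T|¬S)

LR = 0.9214 / 0.2875
   = 3.20

The evidence is 3.20 times more likely if S is true than if S is false.
LR > 1, so observing T raises the odds in favor of S.


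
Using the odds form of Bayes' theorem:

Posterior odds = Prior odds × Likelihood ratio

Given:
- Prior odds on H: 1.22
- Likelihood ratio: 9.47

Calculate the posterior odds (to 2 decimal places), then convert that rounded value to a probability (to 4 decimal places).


Step 1: Calculate posterior odds
Posterior odds = Prior odds × LR
               = 1.22 × 9.47
               = 11.55

Step 2: Convert to probability
P(H|E) = Posterior odds / (1 + Posterior odds)
       = 11.55 / (1 + 11.55)
       = 11.55 / 12.55
       = 0.9203

The evidence increased P(H) from 0.5495 to 0.9203.


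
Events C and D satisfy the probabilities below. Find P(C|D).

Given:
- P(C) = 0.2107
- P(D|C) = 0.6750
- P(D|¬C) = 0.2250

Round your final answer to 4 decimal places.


Bayes' theorem: P(C|D) = P(D|C) × P(C) / P(D)

Step 1: Calculate P(D) using law of total probability
P(D) = P(D|C)P(C) + P(D|¬C)P(¬C)
     = 0.6750 × 0.2107 + 0.2250 × 0.7893
     = 0.14222250 + 0.17759250
     = 0.31981500

Step 2: Apply Bayes' theorem
P(C|D) = P(D|C) × P(C) / P(D)
       = 0.14222250 / 0.31981500
       = 0.4447


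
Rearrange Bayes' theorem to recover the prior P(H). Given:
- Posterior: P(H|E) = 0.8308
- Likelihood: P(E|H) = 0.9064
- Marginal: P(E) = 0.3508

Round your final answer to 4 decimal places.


From Bayes' theorem: P(H|E) = P(E|H) × P(H) / P(E)

Rearranging for P(H):
P(H) = P(H|E) × P(E) / P(E|H)
     = 0.8308 × 0.3508 / 0.9064
     = 0.29144464 / 0.9064
     = 0.3215
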